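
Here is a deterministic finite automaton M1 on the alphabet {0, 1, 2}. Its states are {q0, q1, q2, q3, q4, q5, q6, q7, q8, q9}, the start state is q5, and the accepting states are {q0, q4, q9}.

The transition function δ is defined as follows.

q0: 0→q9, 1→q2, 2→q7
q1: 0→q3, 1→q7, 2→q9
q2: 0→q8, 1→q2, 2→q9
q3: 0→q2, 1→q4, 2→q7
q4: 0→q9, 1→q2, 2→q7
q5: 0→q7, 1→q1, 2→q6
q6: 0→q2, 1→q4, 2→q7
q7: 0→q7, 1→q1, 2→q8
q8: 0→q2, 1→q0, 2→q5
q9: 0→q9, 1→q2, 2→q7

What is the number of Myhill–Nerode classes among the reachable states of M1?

All states are reachable from the start state.
Start with accepting vs non-accepting: {q0,q4,q9} | {q1,q2,q3,q5,q6,q7,q8}.
On input 1, block {q1,q2,q3,q5,q6,q7,q8} splits into {q1,q2,q5,q7} and {q3,q6,q8}.
On input 0, block {q1,q2,q5,q7} splits into {q1,q2} and {q5,q7}.
On input 1, block {q1,q2} splits into {q1} and {q2}.
The partition is now stable with 5 blocks: {q0,q4,q9} | {q1} | {q3,q6,q8} | {q5,q7} | {q2}.

5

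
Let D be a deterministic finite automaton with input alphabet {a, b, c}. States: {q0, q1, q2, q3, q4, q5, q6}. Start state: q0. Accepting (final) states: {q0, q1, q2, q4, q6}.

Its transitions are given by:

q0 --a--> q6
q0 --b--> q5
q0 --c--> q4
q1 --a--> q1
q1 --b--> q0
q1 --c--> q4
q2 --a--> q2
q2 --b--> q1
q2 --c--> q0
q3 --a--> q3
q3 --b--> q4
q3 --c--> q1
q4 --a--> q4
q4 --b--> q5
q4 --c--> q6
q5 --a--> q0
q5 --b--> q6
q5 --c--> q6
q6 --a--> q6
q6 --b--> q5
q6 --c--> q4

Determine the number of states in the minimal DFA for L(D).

2

Reachable states from the start: {q0,q4,q5,q6}. Unreachable: {q1,q2,q3} — drop them.
Initial partition by acceptance: {q0,q4,q6} | {q5}.
Stable partition: {q0,q4,q6} | {q5} — 2 equivalence classes.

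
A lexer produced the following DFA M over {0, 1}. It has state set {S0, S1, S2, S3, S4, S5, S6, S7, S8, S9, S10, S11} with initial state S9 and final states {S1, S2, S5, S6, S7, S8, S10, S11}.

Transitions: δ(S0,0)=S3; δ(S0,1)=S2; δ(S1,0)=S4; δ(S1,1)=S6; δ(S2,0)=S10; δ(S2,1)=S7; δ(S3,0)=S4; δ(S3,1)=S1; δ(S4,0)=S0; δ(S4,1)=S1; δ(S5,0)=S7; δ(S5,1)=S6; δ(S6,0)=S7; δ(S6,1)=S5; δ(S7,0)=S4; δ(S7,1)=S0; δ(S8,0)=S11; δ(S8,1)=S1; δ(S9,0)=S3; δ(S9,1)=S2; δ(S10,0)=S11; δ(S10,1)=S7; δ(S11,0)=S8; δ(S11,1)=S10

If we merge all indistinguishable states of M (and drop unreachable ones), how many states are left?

10

All states are reachable from the start state.
Initial partition by acceptance: {S1,S2,S5,S6,S7,S8,S10,S11} | {S0,S3,S4,S9}.
Refine {S1,S2,S5,S6,S7,S8,S10,S11} on symbol 0: members go to different blocks, giving {S2,S5,S6,S8,S10,S11} and {S1,S7}.
Split {S2,S5,S6,S8,S10,S11} by δ(·,0) → {S2,S8,S10,S11} and {S5,S6}.
On input 1, block {S2,S8,S10,S11} splits into {S2,S8,S10} and {S11}.
On input 0, block {S2,S8,S10} splits into {S8,S10} and {S2}.
Refine {S0,S3,S4,S9} on symbol 1: members go to different blocks, giving {S0,S9} and {S3,S4}.
Split {S1,S7} by δ(·,1) → {S1} and {S7}.
Split {S8,S10} by δ(·,1) → {S8} and {S10}.
On input 0, block {S3,S4} splits into {S3} and {S4}.
Stable partition: {S8} | {S0,S9} | {S1} | {S5,S6} | {S11} | {S2} | {S3} | {S7} | {S10} | {S4} — 10 equivalence classes.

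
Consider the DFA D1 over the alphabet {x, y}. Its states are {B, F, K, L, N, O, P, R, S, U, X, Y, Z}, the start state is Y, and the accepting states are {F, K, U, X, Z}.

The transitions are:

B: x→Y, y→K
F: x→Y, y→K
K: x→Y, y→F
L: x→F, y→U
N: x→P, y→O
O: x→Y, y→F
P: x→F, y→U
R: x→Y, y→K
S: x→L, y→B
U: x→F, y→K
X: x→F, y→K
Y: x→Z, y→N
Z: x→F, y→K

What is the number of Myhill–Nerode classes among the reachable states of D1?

6

States {B,L,R,S,X} cannot be reached from the start state, so discard them.
P0 = {F,K,U,Z} | {N,O,P,Y}.
Refine {F,K,U,Z} on symbol x: members go to different blocks, giving {U,Z} and {F,K}.
On input x, block {N,O,P,Y} splits into {N,O} and {Y} and {P}.
Split {N,O} by δ(·,x) → {N} and {O}.
No further refinement is possible. Final partition (6 blocks): {U,Z} | {N} | {F,K} | {Y} | {P} | {O}.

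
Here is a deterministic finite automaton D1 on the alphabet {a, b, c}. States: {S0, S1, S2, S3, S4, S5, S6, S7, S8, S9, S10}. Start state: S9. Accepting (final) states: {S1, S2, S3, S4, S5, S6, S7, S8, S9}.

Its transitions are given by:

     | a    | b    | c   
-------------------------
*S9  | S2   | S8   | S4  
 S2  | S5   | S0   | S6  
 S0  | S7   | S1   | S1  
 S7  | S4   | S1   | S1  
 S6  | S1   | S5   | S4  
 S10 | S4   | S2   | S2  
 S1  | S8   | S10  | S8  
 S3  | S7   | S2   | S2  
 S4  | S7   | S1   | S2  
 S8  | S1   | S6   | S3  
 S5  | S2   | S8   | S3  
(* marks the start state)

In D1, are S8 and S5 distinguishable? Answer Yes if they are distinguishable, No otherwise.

Start with accepting vs non-accepting: {S1,S2,S3,S4,S5,S6,S7,S8,S9} | {S0,S10}.
On input b, block {S1,S2,S3,S4,S5,S6,S7,S8,S9} splits into {S3,S4,S5,S6,S7,S8,S9} and {S1,S2}.
Refine {S3,S4,S5,S6,S7,S8,S9} on symbol a: members go to different blocks, giving {S5,S6,S8,S9} and {S3,S4,S7}.
The partition is now stable with 4 blocks: {S5,S6,S8,S9} | {S0,S10} | {S1,S2} | {S3,S4,S7}.
S8 and S5 lie in the same block of the stable partition, so they are equivalent — no string distinguishes them.

No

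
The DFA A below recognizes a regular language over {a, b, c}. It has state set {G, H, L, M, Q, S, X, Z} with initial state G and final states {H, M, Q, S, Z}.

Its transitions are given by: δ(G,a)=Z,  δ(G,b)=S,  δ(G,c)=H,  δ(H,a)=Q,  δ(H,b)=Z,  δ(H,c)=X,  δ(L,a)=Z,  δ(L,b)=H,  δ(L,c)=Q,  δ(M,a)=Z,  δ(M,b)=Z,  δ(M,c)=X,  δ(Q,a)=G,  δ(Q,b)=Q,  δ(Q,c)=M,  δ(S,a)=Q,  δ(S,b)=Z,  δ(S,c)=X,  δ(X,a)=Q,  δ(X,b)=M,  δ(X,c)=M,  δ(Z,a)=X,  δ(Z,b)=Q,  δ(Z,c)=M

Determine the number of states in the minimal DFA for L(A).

Reachable states from the start: {G,H,M,Q,S,X,Z}. Unreachable: {L} — drop them.
P0 = {H,M,Q,S,Z} | {G,X}.
Split {H,M,Q,S,Z} by δ(·,a) → {H,M,S} and {Q,Z}.
The partition is now stable with 3 blocks: {H,M,S} | {G,X} | {Q,Z}.

3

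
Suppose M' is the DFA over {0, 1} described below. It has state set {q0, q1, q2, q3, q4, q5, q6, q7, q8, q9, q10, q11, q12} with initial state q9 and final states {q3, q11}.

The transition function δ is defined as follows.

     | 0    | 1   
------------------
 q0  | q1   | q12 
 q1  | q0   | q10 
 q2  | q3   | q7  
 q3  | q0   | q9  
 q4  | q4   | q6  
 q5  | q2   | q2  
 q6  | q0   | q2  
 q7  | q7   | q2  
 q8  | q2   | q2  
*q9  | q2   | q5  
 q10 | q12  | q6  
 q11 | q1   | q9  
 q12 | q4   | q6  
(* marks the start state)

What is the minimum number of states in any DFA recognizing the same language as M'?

States {q8,q11} cannot be reached from the start state, so discard them.
P0 = {q3} | {q0,q1,q2,q4,q5,q6,q7,q9,q10,q12}.
On input 0, block {q0,q1,q2,q4,q5,q6,q7,q9,q10,q12} splits into {q0,q1,q4,q5,q6,q7,q9,q10,q12} and {q2}.
Refine {q0,q1,q4,q5,q6,q7,q9,q10,q12} on symbol 0: members go to different blocks, giving {q0,q1,q4,q6,q7,q10,q12} and {q5,q9}.
Split {q0,q1,q4,q6,q7,q10,q12} by δ(·,1) → {q0,q1,q4,q10,q12} and {q6,q7}.
Split {q0,q1,q4,q10,q12} by δ(·,1) → {q4,q10,q12} and {q0,q1}.
Refine {q5,q9} on symbol 1: members go to different blocks, giving {q5} and {q9}.
Split {q6,q7} by δ(·,0) → {q6} and {q7}.
The partition is now stable with 8 blocks: {q3} | {q4,q10,q12} | {q2} | {q5} | {q6} | {q0,q1} | {q9} | {q7}.

8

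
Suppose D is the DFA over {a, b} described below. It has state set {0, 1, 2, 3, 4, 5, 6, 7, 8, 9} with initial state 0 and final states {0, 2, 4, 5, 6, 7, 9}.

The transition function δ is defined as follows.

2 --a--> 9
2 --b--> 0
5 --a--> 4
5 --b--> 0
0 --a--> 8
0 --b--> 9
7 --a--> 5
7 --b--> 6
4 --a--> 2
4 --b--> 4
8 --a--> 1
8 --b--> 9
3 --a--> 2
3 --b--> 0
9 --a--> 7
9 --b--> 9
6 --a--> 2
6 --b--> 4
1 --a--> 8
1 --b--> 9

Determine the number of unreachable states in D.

1

BFS from 0 reaches {0, 1, 2, 4, 5, 6, 7, 8, 9}; the 1 state(s) 3 are never visited.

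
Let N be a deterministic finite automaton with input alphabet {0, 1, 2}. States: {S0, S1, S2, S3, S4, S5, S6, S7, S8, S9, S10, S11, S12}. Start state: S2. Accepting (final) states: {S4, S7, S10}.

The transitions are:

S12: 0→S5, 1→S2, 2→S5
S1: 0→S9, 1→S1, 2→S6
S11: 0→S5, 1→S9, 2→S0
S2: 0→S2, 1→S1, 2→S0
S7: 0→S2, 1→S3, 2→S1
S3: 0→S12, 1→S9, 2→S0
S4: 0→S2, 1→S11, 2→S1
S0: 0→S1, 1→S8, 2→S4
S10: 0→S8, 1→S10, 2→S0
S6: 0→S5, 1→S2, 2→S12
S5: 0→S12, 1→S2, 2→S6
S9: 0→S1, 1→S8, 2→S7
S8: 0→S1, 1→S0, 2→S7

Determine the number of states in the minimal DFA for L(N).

6

First remove the unreachable states {S10}; 12 states remain.
P0 = {S4,S7} | {S0,S1,S2,S3,S5,S6,S8,S9,S11,S12}.
On input 2, block {S0,S1,S2,S3,S5,S6,S8,S9,S11,S12} splits into {S1,S2,S3,S5,S6,S11,S12} and {S0,S8,S9}.
Split {S1,S2,S3,S5,S6,S11,S12} by δ(·,0) → {S2,S3,S5,S6,S11,S12} and {S1}.
On input 1, block {S2,S3,S5,S6,S11,S12} splits into {S5,S6,S12} and {S3,S11} and {S2}.
No further refinement is possible. Final partition (6 blocks): {S4,S7} | {S5,S6,S12} | {S0,S8,S9} | {S1} | {S3,S11} | {S2}.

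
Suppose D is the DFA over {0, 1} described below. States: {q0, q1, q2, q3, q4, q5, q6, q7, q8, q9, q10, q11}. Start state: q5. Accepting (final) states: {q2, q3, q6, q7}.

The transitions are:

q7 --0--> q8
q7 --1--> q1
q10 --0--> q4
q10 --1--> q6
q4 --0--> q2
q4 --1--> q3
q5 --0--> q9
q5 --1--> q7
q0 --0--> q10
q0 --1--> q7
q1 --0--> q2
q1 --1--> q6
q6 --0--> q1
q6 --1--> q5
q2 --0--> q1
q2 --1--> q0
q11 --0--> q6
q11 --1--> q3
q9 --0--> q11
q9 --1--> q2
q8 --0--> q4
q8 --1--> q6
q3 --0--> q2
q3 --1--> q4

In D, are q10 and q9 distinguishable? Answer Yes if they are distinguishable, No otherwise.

No

Start with accepting vs non-accepting: {q2,q3,q6,q7} | {q0,q1,q4,q5,q8,q9,q10,q11}.
On input 0, block {q2,q3,q6,q7} splits into {q2,q6,q7} and {q3}.
Split {q0,q1,q4,q5,q8,q9,q10,q11} by δ(·,0) → {q0,q5,q8,q9,q10} and {q1,q4,q11}.
Split {q2,q6,q7} by δ(·,0) → {q2,q6} and {q7}.
On input 0, block {q0,q5,q8,q9,q10} splits into {q8,q9,q10} and {q0,q5}.
On input 1, block {q1,q4,q11} splits into {q4,q11} and {q1}.
No further refinement is possible. Final partition (7 blocks): {q2,q6} | {q8,q9,q10} | {q3} | {q4,q11} | {q7} | {q0,q5} | {q1}.
q10 and q9 lie in the same block of the stable partition, so they are equivalent — no string distinguishes them.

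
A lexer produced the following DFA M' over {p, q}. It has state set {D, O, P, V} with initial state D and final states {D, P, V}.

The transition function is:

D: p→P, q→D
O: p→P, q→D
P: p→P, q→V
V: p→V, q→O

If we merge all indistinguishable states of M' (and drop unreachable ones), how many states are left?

Start with accepting vs non-accepting: {D,P,V} | {O}.
Split {D,P,V} by δ(·,q) → {D,P} and {V}.
Refine {D,P} on symbol q: members go to different blocks, giving {D} and {P}.
Stable partition: {D} | {O} | {V} | {P} — 4 equivalence classes.

4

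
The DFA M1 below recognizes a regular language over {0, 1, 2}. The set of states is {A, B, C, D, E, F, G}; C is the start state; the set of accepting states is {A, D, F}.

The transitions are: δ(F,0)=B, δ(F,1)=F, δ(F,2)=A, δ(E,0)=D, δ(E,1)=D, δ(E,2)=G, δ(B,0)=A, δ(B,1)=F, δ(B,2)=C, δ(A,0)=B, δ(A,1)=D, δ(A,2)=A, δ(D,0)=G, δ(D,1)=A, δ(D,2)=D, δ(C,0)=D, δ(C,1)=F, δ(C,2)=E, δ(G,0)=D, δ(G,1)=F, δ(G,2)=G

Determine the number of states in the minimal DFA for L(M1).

Every state is reachable, so we keep all 7.
Initial partition by acceptance: {A,D,F} | {B,C,E,G}.
Stable partition: {A,D,F} | {B,C,E,G} — 2 equivalence classes.

2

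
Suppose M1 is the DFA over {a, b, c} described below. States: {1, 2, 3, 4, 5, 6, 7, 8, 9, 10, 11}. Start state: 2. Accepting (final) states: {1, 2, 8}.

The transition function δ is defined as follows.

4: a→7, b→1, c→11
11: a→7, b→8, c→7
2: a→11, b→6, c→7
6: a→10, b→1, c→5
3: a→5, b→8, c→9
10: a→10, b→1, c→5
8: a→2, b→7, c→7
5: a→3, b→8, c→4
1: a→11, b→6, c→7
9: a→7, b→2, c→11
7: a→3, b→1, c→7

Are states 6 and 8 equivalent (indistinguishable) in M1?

No

All states are reachable from the start state.
Start with accepting vs non-accepting: {1,2,8} | {3,4,5,6,7,9,10,11}.
Refine {1,2,8} on symbol a: members go to different blocks, giving {1,2} and {8}.
Split {3,4,5,6,7,9,10,11} by δ(·,b) → {4,6,7,9,10} and {3,5,11}.
Refine {4,6,7,9,10} on symbol a: members go to different blocks, giving {4,6,9,10} and {7}.
Split {4,6,9,10} by δ(·,a) → {4,9} and {6,10}.
Refine {3,5,11} on symbol a: members go to different blocks, giving {3,5} and {11}.
The partition is now stable with 7 blocks: {1,2} | {4,9} | {8} | {3,5} | {7} | {6,10} | {11}.
6 and 8 end up in different blocks, so they are distinguishable. For instance, the string 'ε' is accepted from only 8.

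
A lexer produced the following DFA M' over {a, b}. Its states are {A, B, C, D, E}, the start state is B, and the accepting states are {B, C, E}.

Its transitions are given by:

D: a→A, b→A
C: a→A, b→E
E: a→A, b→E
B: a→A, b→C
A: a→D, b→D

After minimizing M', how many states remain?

Initial partition by acceptance: {B,C,E} | {A,D}.
Stable partition: {B,C,E} | {A,D} — 2 equivalence classes.

2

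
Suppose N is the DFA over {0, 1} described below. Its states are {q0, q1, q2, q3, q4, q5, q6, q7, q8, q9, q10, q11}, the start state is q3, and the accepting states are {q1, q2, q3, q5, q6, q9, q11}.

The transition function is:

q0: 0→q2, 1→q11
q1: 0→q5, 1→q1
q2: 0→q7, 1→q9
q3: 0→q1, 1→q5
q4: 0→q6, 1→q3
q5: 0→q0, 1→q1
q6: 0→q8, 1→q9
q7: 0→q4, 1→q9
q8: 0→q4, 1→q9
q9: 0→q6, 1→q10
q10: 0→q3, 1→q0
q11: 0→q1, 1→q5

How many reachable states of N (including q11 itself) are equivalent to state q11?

Every state is reachable, so we keep all 12.
Initial partition by acceptance: {q1,q2,q3,q5,q6,q9,q11} | {q0,q4,q7,q8,q10}.
On input 0, block {q1,q2,q3,q5,q6,q9,q11} splits into {q1,q3,q9,q11} and {q2,q5,q6}.
On input 0, block {q1,q3,q9,q11} splits into {q1,q9} and {q3,q11}.
On input 1, block {q1,q9} splits into {q1} and {q9}.
On input 0, block {q0,q4,q7,q8,q10} splits into {q0,q4} and {q7,q8} and {q10}.
Split {q2,q5,q6} by δ(·,0) → {q2,q6} and {q5}.
No further refinement is possible. Final partition (8 blocks): {q1} | {q0,q4} | {q2,q6} | {q3,q11} | {q9} | {q7,q8} | {q10} | {q5}.
The equivalence class containing q11 is {q3,q11}, of size 2.

2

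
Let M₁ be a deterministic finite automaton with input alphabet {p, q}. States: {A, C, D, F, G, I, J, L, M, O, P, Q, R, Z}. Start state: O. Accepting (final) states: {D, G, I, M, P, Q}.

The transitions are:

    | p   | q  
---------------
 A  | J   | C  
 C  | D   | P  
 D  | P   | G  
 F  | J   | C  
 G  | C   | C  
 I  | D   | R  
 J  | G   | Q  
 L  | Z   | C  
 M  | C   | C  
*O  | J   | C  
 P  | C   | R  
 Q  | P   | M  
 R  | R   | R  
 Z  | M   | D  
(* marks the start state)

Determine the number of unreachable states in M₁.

5

BFS from O reaches {C, D, G, J, M, O, P, Q, R}; the 5 state(s) A, F, I, L, Z are never visited.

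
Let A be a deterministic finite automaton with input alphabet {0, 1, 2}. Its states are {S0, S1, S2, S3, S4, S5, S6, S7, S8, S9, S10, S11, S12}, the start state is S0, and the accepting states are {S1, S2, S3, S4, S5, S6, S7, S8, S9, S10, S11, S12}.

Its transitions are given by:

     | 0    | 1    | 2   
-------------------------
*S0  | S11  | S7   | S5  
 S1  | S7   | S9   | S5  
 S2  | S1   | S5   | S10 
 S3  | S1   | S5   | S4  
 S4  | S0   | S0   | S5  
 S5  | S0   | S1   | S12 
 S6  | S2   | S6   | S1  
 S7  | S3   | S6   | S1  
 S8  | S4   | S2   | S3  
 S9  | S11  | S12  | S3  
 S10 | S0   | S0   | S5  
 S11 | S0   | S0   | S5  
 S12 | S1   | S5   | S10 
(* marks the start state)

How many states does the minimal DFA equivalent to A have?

7

First remove the unreachable states {S8}; 12 states remain.
Start with accepting vs non-accepting: {S1,S2,S3,S4,S5,S6,S7,S9,S10,S11,S12} | {S0}.
Split {S1,S2,S3,S4,S5,S6,S7,S9,S10,S11,S12} by δ(·,0) → {S1,S2,S3,S6,S7,S9,S12} and {S4,S5,S10,S11}.
Split {S1,S2,S3,S6,S7,S9,S12} by δ(·,0) → {S1,S2,S3,S6,S7,S12} and {S9}.
Refine {S1,S2,S3,S6,S7,S12} on symbol 1: members go to different blocks, giving {S2,S3,S12} and {S6,S7} and {S1}.
Refine {S4,S5,S10,S11} on symbol 1: members go to different blocks, giving {S4,S10,S11} and {S5}.
The partition is now stable with 7 blocks: {S2,S3,S12} | {S0} | {S4,S10,S11} | {S9} | {S6,S7} | {S1} | {S5}.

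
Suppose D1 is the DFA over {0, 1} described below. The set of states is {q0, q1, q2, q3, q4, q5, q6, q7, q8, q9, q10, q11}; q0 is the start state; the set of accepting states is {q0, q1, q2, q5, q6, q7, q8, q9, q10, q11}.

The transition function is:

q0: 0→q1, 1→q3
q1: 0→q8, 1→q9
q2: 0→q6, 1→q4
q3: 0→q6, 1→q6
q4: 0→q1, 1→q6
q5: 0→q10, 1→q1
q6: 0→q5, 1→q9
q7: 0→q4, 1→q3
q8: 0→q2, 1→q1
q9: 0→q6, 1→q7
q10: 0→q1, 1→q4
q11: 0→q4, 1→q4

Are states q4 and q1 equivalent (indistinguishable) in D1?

No

Reachable states from the start: {q0,q1,q2,q3,q4,q5,q6,q7,q8,q9,q10}. Unreachable: {q11} — drop them.
Start with accepting vs non-accepting: {q0,q1,q2,q5,q6,q7,q8,q9,q10} | {q3,q4}.
Refine {q0,q1,q2,q5,q6,q7,q8,q9,q10} on symbol 0: members go to different blocks, giving {q0,q1,q2,q5,q6,q8,q9,q10} and {q7}.
On input 1, block {q0,q1,q2,q5,q6,q8,q9,q10} splits into {q1,q5,q6,q8} and {q0,q2,q10} and {q9}.
Refine {q1,q5,q6,q8} on symbol 0: members go to different blocks, giving {q1,q6} and {q5,q8}.
No further refinement is possible. Final partition (6 blocks): {q1,q6} | {q3,q4} | {q7} | {q0,q2,q10} | {q9} | {q5,q8}.
q4 and q1 end up in different blocks, so they are distinguishable. For instance, the string 'ε' is accepted from only q1.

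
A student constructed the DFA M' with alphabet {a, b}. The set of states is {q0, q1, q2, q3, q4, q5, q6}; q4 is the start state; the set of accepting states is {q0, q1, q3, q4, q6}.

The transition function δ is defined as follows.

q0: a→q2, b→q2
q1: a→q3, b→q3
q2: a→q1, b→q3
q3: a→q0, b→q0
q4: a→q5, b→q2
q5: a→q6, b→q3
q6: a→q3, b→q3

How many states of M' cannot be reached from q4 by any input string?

0

Every one of the 7 states is reachable from q4.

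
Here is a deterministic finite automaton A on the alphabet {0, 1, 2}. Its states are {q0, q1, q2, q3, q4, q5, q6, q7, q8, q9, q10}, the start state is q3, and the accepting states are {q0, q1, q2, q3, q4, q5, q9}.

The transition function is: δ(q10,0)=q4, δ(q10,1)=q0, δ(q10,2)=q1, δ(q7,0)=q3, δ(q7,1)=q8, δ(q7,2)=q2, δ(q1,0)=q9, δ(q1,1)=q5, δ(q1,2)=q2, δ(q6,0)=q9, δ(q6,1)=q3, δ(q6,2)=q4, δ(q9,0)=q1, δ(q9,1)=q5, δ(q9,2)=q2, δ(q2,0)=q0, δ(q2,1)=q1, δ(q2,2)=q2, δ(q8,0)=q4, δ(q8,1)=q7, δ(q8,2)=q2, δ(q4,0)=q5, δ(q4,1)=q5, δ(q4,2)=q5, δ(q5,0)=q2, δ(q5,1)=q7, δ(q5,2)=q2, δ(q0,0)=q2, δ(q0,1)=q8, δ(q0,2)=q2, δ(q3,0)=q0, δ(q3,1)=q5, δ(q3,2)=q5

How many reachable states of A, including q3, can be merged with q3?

First remove the unreachable states {q6,q10}; 9 states remain.
Initial partition by acceptance: {q0,q1,q2,q3,q4,q5,q9} | {q7,q8}.
Refine {q0,q1,q2,q3,q4,q5,q9} on symbol 1: members go to different blocks, giving {q1,q2,q3,q4,q9} and {q0,q5}.
Refine {q1,q2,q3,q4,q9} on symbol 0: members go to different blocks, giving {q2,q3,q4} and {q1,q9}.
Refine {q2,q3,q4} on symbol 1: members go to different blocks, giving {q3,q4} and {q2}.
Stable partition: {q3,q4} | {q7,q8} | {q0,q5} | {q1,q9} | {q2} — 5 equivalence classes.
The equivalence class containing q3 is {q3,q4}, of size 2.

2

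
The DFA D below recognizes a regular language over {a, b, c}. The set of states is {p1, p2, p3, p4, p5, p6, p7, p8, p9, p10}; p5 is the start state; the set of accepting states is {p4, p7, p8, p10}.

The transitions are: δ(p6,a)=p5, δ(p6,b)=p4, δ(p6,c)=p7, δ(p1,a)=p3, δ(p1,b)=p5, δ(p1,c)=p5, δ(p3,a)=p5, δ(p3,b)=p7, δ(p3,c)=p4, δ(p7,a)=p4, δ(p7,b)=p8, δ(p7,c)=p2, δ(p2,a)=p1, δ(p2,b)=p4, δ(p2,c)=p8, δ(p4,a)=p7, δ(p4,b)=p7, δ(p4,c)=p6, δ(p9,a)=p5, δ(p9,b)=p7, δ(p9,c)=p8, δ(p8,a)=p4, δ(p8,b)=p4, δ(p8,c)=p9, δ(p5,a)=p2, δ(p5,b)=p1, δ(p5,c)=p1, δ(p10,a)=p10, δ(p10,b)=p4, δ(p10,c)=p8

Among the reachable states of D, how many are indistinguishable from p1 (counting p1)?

First remove the unreachable states {p10}; 9 states remain.
Start with accepting vs non-accepting: {p4,p7,p8} | {p1,p2,p3,p5,p6,p9}.
Refine {p1,p2,p3,p5,p6,p9} on symbol b: members go to different blocks, giving {p2,p3,p6,p9} and {p1,p5}.
The partition is now stable with 3 blocks: {p4,p7,p8} | {p2,p3,p6,p9} | {p1,p5}.
The equivalence class containing p1 is {p1,p5}, of size 2.

2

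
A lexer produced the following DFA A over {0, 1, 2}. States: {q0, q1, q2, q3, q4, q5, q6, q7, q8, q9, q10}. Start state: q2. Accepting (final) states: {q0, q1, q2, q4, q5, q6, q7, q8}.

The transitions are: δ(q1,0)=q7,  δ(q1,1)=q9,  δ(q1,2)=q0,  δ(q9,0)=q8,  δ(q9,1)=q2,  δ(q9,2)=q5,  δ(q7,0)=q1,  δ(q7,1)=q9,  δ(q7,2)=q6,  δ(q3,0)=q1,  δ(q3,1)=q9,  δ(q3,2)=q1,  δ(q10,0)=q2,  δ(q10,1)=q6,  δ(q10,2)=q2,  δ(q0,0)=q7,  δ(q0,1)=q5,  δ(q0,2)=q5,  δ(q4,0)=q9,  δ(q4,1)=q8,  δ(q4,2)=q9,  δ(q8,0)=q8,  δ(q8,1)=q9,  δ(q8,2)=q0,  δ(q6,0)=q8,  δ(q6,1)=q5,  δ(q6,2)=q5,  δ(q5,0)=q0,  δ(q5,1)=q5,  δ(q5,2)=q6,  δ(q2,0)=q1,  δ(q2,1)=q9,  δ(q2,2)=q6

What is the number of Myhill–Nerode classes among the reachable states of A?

States {q3,q4,q10} cannot be reached from the start state, so discard them.
P0 = {q0,q1,q2,q5,q6,q7,q8} | {q9}.
On input 1, block {q0,q1,q2,q5,q6,q7,q8} splits into {q1,q2,q7,q8} and {q0,q5,q6}.
Split {q0,q5,q6} by δ(·,0) → {q0,q6} and {q5}.
Stable partition: {q1,q2,q7,q8} | {q9} | {q0,q6} | {q5} — 4 equivalence classes.

4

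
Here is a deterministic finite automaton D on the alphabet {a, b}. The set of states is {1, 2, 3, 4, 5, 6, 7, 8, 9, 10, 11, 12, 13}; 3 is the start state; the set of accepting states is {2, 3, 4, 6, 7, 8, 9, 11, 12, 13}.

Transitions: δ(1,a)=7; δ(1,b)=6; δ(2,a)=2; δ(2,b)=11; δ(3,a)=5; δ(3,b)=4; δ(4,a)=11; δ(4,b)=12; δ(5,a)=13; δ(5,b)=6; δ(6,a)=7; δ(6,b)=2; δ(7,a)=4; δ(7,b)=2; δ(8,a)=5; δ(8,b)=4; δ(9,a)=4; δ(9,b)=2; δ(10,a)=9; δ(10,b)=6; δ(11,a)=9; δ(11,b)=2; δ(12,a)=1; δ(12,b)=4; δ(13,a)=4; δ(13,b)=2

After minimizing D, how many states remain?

First remove the unreachable states {8,10}; 11 states remain.
Initial partition by acceptance: {2,3,4,6,7,9,11,12,13} | {1,5}.
On input a, block {2,3,4,6,7,9,11,12,13} splits into {2,4,6,7,9,11,13} and {3,12}.
On input b, block {2,4,6,7,9,11,13} splits into {2,6,7,9,11,13} and {4}.
Split {2,6,7,9,11,13} by δ(·,a) → {2,6,11} and {7,9,13}.
Split {2,6,11} by δ(·,a) → {6,11} and {2}.
The partition is now stable with 6 blocks: {6,11} | {1,5} | {3,12} | {4} | {7,9,13} | {2}.

6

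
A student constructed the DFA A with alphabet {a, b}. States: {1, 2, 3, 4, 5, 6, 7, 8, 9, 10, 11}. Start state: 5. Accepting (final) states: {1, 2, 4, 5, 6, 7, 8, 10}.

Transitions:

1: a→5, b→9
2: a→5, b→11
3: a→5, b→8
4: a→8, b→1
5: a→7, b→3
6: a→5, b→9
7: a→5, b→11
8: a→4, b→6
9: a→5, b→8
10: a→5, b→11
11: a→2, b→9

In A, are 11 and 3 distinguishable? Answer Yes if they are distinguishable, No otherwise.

Yes

First remove the unreachable states {10}; 10 states remain.
Initial partition by acceptance: {1,2,4,5,6,7,8} | {3,9,11}.
Split {1,2,4,5,6,7,8} by δ(·,b) → {1,2,5,6,7} and {4,8}.
Split {3,9,11} by δ(·,b) → {3,9} and {11}.
Refine {1,2,5,6,7} on symbol b: members go to different blocks, giving {1,5,6} and {2,7}.
On input a, block {1,5,6} splits into {1,6} and {5}.
The partition is now stable with 6 blocks: {1,6} | {3,9} | {4,8} | {11} | {2,7} | {5}.
11 and 3 end up in different blocks, so they are distinguishable. For instance, the string 'b' is accepted from only 3.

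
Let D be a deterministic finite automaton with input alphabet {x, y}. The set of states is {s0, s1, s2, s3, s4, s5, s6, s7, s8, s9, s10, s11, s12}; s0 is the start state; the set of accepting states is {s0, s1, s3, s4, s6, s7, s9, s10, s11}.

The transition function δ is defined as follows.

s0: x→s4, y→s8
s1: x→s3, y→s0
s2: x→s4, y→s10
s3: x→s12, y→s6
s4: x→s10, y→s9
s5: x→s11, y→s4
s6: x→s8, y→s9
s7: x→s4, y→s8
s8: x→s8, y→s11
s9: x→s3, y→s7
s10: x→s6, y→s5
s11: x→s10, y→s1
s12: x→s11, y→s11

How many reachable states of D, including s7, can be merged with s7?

Reachable states from the start: {s0,s1,s3,s4,s5,s6,s7,s8,s9,s10,s11,s12}. Unreachable: {s2} — drop them.
P0 = {s0,s1,s3,s4,s6,s7,s9,s10,s11} | {s5,s8,s12}.
On input x, block {s0,s1,s3,s4,s6,s7,s9,s10,s11} splits into {s0,s1,s4,s7,s9,s10,s11} and {s3,s6}.
On input x, block {s0,s1,s4,s7,s9,s10,s11} splits into {s0,s4,s7,s11} and {s1,s9,s10}.
Split {s0,s4,s7,s11} by δ(·,x) → {s0,s7} and {s4,s11}.
Refine {s5,s8,s12} on symbol x: members go to different blocks, giving {s5,s12} and {s8}.
Refine {s3,s6} on symbol x: members go to different blocks, giving {s3} and {s6}.
Split {s1,s9,s10} by δ(·,x) → {s1,s9} and {s10}.
The partition is now stable with 8 blocks: {s0,s7} | {s5,s12} | {s3} | {s1,s9} | {s4,s11} | {s8} | {s6} | {s10}.
The equivalence class containing s7 is {s0,s7}, of size 2.

2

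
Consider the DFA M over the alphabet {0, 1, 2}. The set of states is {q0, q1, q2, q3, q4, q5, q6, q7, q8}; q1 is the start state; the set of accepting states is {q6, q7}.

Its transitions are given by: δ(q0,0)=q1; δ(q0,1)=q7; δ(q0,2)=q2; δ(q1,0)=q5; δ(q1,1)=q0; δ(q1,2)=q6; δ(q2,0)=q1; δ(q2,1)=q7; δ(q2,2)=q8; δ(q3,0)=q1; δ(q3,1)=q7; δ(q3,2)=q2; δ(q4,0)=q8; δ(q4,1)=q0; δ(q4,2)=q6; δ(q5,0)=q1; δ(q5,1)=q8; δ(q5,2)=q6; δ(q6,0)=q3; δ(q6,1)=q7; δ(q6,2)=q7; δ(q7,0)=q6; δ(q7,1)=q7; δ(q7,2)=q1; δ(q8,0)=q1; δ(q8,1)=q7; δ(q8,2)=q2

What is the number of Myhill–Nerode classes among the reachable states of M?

4

Reachable states from the start: {q0,q1,q2,q3,q5,q6,q7,q8}. Unreachable: {q4} — drop them.
Initial partition by acceptance: {q6,q7} | {q0,q1,q2,q3,q5,q8}.
Split {q6,q7} by δ(·,0) → {q6} and {q7}.
On input 1, block {q0,q1,q2,q3,q5,q8} splits into {q0,q2,q3,q8} and {q1,q5}.
Stable partition: {q6} | {q0,q2,q3,q8} | {q7} | {q1,q5} — 4 equivalence classes.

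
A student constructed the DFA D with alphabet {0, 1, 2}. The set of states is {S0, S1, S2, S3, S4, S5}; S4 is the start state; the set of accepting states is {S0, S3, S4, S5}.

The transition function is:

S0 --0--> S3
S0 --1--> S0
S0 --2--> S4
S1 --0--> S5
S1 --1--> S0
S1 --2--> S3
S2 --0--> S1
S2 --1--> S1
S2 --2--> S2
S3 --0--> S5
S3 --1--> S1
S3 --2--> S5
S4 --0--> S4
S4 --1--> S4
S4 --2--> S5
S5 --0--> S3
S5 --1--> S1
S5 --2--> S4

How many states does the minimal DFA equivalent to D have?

States {S2} cannot be reached from the start state, so discard them.
Start with accepting vs non-accepting: {S0,S3,S4,S5} | {S1}.
On input 1, block {S0,S3,S4,S5} splits into {S0,S4} and {S3,S5}.
On input 0, block {S0,S4} splits into {S0} and {S4}.
Split {S3,S5} by δ(·,2) → {S3} and {S5}.
No further refinement is possible. Final partition (5 blocks): {S0} | {S1} | {S3} | {S4} | {S5}.

5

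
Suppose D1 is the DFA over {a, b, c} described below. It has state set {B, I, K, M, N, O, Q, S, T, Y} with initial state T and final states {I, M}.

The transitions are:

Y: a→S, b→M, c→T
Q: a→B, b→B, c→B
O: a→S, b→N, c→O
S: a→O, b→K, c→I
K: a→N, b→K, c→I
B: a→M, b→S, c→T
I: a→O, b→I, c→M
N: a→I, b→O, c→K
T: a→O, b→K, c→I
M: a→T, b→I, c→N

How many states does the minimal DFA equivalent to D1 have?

6

States {B,Q,Y} cannot be reached from the start state, so discard them.
Initial partition by acceptance: {I,M} | {K,N,O,S,T}.
Split {I,M} by δ(·,c) → {I} and {M}.
On input a, block {K,N,O,S,T} splits into {K,O,S,T} and {N}.
On input a, block {K,O,S,T} splits into {O,S,T} and {K}.
Refine {O,S,T} on symbol b: members go to different blocks, giving {S,T} and {O}.
Stable partition: {I} | {S,T} | {M} | {N} | {K} | {O} — 6 equivalence classes.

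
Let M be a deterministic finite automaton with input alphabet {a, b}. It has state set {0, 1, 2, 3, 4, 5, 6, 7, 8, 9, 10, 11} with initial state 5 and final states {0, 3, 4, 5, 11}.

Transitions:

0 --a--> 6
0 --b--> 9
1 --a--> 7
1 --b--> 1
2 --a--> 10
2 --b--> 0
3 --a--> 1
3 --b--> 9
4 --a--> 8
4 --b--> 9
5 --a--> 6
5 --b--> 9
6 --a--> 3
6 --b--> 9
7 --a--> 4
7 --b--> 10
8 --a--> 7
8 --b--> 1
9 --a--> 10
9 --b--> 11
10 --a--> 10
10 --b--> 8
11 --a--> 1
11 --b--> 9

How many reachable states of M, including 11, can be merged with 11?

States {0,2} cannot be reached from the start state, so discard them.
P0 = {3,4,5,11} | {1,6,7,8,9,10}.
On input a, block {1,6,7,8,9,10} splits into {1,8,9,10} and {6,7}.
Refine {3,4,5,11} on symbol a: members go to different blocks, giving {3,4,11} and {5}.
Split {1,8,9,10} by δ(·,a) → {1,8} and {9,10}.
Split {9,10} by δ(·,b) → {9} and {10}.
Refine {6,7} on symbol b: members go to different blocks, giving {6} and {7}.
No further refinement is possible. Final partition (7 blocks): {3,4,11} | {1,8} | {6} | {5} | {9} | {10} | {7}.
The equivalence class containing 11 is {3,4,11}, of size 3.

3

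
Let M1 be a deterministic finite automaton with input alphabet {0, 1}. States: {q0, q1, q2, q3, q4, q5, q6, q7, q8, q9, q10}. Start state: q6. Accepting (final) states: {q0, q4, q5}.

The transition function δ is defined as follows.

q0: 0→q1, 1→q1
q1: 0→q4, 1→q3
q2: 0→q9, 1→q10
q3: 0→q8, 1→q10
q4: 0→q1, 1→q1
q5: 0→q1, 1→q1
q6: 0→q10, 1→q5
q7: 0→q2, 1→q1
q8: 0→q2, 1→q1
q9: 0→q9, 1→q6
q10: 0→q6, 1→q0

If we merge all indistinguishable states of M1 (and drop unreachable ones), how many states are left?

Reachable states from the start: {q0,q1,q2,q3,q4,q5,q6,q8,q9,q10}. Unreachable: {q7} — drop them.
Initial partition by acceptance: {q0,q4,q5} | {q1,q2,q3,q6,q8,q9,q10}.
Split {q1,q2,q3,q6,q8,q9,q10} by δ(·,0) → {q2,q3,q6,q8,q9,q10} and {q1}.
Refine {q2,q3,q6,q8,q9,q10} on symbol 1: members go to different blocks, giving {q2,q3,q9} and {q6,q10} and {q8}.
Refine {q2,q3,q9} on symbol 0: members go to different blocks, giving {q2,q9} and {q3}.
No further refinement is possible. Final partition (6 blocks): {q0,q4,q5} | {q2,q9} | {q1} | {q6,q10} | {q8} | {q3}.

6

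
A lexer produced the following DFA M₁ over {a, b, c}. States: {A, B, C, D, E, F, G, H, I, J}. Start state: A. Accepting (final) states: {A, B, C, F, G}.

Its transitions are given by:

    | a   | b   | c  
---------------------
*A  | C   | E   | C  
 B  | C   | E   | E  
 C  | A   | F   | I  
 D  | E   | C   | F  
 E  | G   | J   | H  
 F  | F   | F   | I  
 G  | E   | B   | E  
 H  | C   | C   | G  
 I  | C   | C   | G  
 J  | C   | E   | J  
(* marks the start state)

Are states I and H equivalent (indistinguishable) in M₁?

Yes

States {D} cannot be reached from the start state, so discard them.
P0 = {A,B,C,F,G} | {E,H,I,J}.
Refine {A,B,C,F,G} on symbol a: members go to different blocks, giving {A,B,C,F} and {G}.
Split {A,B,C,F} by δ(·,b) → {A,B} and {C,F}.
Split {A,B} by δ(·,c) → {A} and {B}.
On input a, block {E,H,I,J} splits into {H,I,J} and {E}.
Split {H,I,J} by δ(·,b) → {H,I} and {J}.
Split {C,F} by δ(·,a) → {C} and {F}.
Stable partition: {A} | {H,I} | {G} | {C} | {B} | {E} | {J} | {F} — 8 equivalence classes.
I and H lie in the same block of the stable partition, so they are equivalent — no string distinguishes them.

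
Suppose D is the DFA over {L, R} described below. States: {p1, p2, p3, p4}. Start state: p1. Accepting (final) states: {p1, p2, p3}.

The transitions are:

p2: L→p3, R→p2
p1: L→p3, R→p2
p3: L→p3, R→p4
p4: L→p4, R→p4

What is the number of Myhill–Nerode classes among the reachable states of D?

3

Initial partition by acceptance: {p1,p2,p3} | {p4}.
On input R, block {p1,p2,p3} splits into {p1,p2} and {p3}.
Stable partition: {p1,p2} | {p4} | {p3} — 3 equivalence classes.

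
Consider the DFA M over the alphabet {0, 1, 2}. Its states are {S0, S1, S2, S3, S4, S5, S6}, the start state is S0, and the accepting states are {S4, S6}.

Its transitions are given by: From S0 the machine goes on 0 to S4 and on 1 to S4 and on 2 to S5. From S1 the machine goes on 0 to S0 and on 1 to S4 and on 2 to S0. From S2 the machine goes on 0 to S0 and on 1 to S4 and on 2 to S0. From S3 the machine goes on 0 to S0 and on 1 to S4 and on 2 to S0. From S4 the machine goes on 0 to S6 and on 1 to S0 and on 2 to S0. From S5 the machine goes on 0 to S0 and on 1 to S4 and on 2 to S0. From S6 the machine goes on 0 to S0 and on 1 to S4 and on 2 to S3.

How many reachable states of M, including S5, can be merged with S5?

States {S1,S2} cannot be reached from the start state, so discard them.
Initial partition by acceptance: {S4,S6} | {S0,S3,S5}.
Split {S4,S6} by δ(·,0) → {S4} and {S6}.
Refine {S0,S3,S5} on symbol 0: members go to different blocks, giving {S3,S5} and {S0}.
No further refinement is possible. Final partition (4 blocks): {S4} | {S3,S5} | {S6} | {S0}.
State S5 belongs to the block {S3,S5}, which has 2 states.

2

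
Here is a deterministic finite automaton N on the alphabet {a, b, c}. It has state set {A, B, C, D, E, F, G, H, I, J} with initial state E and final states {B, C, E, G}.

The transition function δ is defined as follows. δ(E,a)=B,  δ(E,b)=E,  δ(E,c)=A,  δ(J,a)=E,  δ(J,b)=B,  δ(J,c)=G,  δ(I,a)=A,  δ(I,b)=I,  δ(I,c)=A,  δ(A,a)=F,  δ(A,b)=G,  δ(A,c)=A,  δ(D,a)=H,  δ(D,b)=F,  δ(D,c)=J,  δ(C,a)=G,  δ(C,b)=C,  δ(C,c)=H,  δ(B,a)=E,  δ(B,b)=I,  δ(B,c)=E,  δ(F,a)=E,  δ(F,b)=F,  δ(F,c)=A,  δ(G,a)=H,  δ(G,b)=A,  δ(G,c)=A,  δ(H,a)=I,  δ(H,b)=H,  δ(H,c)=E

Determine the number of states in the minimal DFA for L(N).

7

Reachable states from the start: {A,B,E,F,G,H,I}. Unreachable: {C,D,J} — drop them.
Start with accepting vs non-accepting: {B,E,G} | {A,F,H,I}.
Refine {B,E,G} on symbol a: members go to different blocks, giving {B,E} and {G}.
Refine {B,E} on symbol b: members go to different blocks, giving {B} and {E}.
Split {A,F,H,I} by δ(·,a) → {A,H,I} and {F}.
Refine {A,H,I} on symbol a: members go to different blocks, giving {H,I} and {A}.
On input a, block {H,I} splits into {H} and {I}.
Stable partition: {B} | {H} | {G} | {E} | {F} | {A} | {I} — 7 equivalence classes.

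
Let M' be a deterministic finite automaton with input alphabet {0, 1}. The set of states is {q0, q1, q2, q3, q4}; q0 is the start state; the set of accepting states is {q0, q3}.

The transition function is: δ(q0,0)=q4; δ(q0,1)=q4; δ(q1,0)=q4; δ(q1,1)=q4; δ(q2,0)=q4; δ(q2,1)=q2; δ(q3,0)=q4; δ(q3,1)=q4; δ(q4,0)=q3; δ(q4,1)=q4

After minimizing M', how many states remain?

Reachable states from the start: {q0,q3,q4}. Unreachable: {q1,q2} — drop them.
Initial partition by acceptance: {q0,q3} | {q4}.
Stable partition: {q0,q3} | {q4} — 2 equivalence classes.

2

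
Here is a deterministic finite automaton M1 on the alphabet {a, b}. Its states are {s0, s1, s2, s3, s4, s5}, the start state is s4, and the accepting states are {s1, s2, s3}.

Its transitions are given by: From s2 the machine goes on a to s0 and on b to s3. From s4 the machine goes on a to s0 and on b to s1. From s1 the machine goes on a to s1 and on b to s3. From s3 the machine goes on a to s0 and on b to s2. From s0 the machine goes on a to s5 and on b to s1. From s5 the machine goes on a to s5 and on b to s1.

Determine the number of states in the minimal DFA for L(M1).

All states are reachable from the start state.
Initial partition by acceptance: {s1,s2,s3} | {s0,s4,s5}.
Split {s1,s2,s3} by δ(·,a) → {s2,s3} and {s1}.
The partition is now stable with 3 blocks: {s2,s3} | {s0,s4,s5} | {s1}.

3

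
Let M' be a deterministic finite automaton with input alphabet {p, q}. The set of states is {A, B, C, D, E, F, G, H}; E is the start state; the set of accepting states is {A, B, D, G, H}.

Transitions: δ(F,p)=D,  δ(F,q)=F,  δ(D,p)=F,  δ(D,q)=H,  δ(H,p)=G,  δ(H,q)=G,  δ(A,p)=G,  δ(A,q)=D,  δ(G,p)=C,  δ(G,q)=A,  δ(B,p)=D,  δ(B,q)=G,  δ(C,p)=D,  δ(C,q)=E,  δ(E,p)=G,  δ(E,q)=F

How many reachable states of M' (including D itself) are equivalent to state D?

Reachable states from the start: {A,C,D,E,F,G,H}. Unreachable: {B} — drop them.
Start with accepting vs non-accepting: {A,D,G,H} | {C,E,F}.
Refine {A,D,G,H} on symbol p: members go to different blocks, giving {A,H} and {D,G}.
Stable partition: {A,H} | {C,E,F} | {D,G} — 3 equivalence classes.
State D belongs to the block {D,G}, which has 2 states.

2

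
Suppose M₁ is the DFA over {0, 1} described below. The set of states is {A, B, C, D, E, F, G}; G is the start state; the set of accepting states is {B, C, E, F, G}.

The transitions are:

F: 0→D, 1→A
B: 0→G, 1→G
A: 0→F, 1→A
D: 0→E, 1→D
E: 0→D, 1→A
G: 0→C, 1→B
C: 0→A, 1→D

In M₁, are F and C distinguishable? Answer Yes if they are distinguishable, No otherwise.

Every state is reachable, so we keep all 7.
Start with accepting vs non-accepting: {B,C,E,F,G} | {A,D}.
On input 0, block {B,C,E,F,G} splits into {C,E,F} and {B,G}.
On input 0, block {B,G} splits into {B} and {G}.
No further refinement is possible. Final partition (4 blocks): {C,E,F} | {A,D} | {B} | {G}.
F and C lie in the same block of the stable partition, so they are equivalent — no string distinguishes them.

No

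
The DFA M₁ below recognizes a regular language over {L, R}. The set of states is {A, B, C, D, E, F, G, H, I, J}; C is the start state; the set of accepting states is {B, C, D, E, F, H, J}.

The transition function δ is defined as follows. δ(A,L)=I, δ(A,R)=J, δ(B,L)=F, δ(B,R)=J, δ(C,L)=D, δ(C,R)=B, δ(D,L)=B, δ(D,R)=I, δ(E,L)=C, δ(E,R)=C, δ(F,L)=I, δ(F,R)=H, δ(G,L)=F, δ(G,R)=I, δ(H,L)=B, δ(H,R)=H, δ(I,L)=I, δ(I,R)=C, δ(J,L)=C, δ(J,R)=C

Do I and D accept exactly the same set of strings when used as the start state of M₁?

First remove the unreachable states {A,E,G}; 7 states remain.
Start with accepting vs non-accepting: {B,C,D,F,H,J} | {I}.
Refine {B,C,D,F,H,J} on symbol L: members go to different blocks, giving {B,C,D,H,J} and {F}.
Split {B,C,D,H,J} by δ(·,L) → {C,D,H,J} and {B}.
Split {C,D,H,J} by δ(·,L) → {C,J} and {D,H}.
On input L, block {C,J} splits into {C} and {J}.
On input R, block {D,H} splits into {D} and {H}.
No further refinement is possible. Final partition (7 blocks): {C} | {I} | {F} | {B} | {D} | {J} | {H}.
I and D end up in different blocks, so they are distinguishable. For instance, the string 'ε' is accepted from only D.

No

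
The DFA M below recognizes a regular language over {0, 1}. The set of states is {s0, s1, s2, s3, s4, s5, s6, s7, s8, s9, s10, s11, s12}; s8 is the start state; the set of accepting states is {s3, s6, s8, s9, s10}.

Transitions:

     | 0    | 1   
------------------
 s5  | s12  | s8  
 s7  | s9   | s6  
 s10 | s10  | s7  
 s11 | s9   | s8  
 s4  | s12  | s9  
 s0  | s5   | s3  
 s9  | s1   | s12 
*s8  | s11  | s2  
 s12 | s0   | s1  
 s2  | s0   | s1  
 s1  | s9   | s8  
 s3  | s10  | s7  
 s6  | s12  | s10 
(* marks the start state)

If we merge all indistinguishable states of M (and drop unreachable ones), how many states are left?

First remove the unreachable states {s4}; 12 states remain.
Initial partition by acceptance: {s3,s6,s8,s9,s10} | {s0,s1,s2,s5,s7,s11,s12}.
Refine {s3,s6,s8,s9,s10} on symbol 0: members go to different blocks, giving {s6,s8,s9} and {s3,s10}.
On input 1, block {s6,s8,s9} splits into {s8,s9} and {s6}.
Refine {s0,s1,s2,s5,s7,s11,s12} on symbol 0: members go to different blocks, giving {s0,s2,s5,s12} and {s1,s7,s11}.
On input 1, block {s0,s2,s5,s12} splits into {s2,s12} and {s0} and {s5}.
Split {s1,s7,s11} by δ(·,1) → {s1,s11} and {s7}.
Stable partition: {s8,s9} | {s2,s12} | {s3,s10} | {s6} | {s1,s11} | {s0} | {s5} | {s7} — 8 equivalence classes.

8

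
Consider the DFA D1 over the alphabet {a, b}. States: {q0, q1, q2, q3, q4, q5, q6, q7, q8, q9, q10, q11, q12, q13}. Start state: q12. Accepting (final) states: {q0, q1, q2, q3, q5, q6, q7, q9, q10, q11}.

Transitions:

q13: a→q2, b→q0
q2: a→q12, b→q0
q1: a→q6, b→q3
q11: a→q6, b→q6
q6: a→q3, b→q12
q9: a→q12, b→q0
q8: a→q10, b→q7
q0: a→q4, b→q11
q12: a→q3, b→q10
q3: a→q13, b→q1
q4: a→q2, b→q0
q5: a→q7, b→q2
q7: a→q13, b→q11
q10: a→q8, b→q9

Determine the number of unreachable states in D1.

1

Starting at q12 and following transitions, the reachable set is {q0, q1, q2, q3, q4, q6, q7, q8, q9, q10, q11, q12, q13}. That leaves q5 unreachable — 1 in total.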